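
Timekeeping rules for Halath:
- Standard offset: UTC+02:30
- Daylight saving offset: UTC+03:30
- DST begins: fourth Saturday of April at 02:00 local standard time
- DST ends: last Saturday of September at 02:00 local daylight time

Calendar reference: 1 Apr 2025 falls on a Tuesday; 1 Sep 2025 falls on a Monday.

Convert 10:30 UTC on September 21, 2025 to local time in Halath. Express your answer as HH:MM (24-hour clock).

14:00

1 April 2025 is a Tuesday, so the first Saturday is April 5 and the fourth is April 26.
1 September 2025 is a Monday, so Saturdays fall on 6, 13, 20, 27; the last is September 27.
At the standard offset (UTC+02:30), 10:30 UTC + 2h30m = 13:00 Halath standard time.
The standard-time date in Halath, September 21, 2025, lies within the daylight-saving period (26 April – 27 September), so Halath is on daylight time, UTC+03:30.
10:30 UTC + 3h30m = 14:00 local.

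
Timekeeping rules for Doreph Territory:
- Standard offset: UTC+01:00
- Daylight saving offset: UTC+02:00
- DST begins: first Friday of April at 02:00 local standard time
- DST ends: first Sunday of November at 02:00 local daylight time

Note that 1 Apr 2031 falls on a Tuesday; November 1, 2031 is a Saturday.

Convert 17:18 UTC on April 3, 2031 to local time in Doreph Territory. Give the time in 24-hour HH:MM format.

18:18

1 April 2031 is a Tuesday, so the first Friday is April 4.
1 November 2031 is a Saturday, so the first Sunday is November 2.
At the standard offset (UTC+01:00), 17:18 UTC + 1h = 18:18 Doreph Territory standard time.
The standard-time date in Doreph Territory, April 3, 2031, is outside the daylight-saving period (4 April – 2 November), so Doreph Territory is on standard time, UTC+01:00.
17:18 UTC + 1h = 18:18 local.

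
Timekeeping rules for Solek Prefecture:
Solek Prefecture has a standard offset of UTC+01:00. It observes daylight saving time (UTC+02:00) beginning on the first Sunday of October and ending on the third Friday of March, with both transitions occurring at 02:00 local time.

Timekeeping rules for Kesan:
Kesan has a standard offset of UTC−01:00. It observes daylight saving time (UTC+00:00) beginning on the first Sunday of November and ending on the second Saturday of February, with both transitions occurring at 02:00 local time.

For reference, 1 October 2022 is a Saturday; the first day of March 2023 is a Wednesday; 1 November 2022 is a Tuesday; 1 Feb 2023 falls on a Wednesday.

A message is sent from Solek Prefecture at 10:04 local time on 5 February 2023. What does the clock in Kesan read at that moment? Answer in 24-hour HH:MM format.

08:04

1 October 2022 is a Saturday, so the first Sunday is October 2.
1 March 2023 is a Wednesday, so the first Friday is March 3 and the third is March 17.
5 February 2023 falls between 2 October 2022 and 17 March 2023, so daylight saving is in effect and Solek Prefecture is at UTC+02:00.
10:04 Solek Prefecture − 2h = 08:04 UTC.
1 November 2022 is a Tuesday, so the first Sunday is November 6.
1 February 2023 is a Wednesday, so the first Saturday is February 4 and the second is February 11.
At the standard offset (UTC−01:00), 08:04 UTC − 1h = 07:04 Kesan standard time.
Daylight saving runs 6 November 2022 – 11 February 2023; the standard-time date in Kesan, 5 February 2023, is inside that window, so Kesan is at UTC+00:00.
08:04 UTC + 0h = 08:04 Kesan.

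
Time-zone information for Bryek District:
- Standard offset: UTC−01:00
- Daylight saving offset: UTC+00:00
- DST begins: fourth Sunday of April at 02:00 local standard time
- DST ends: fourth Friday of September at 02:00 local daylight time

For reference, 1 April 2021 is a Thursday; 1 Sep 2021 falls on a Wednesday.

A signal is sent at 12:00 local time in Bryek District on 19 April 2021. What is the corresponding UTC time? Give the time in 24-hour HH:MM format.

1 April 2021 is a Thursday, so the first Sunday is April 4 and the fourth is April 25.
1 September 2021 is a Wednesday, so the first Friday is September 3 and the fourth is September 24.
19 April 2021 is outside the daylight-saving period (25 April – 24 September), so Bryek District is on standard time, UTC−01:00.
12:00 local + 1h = 13:00 UTC.

13:00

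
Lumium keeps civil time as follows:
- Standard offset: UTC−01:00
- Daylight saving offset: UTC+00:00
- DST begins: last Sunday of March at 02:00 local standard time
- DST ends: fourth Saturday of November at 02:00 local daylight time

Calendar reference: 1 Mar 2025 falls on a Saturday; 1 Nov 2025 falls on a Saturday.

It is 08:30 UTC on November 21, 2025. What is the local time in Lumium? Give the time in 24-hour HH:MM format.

1 March 2025 is a Saturday, so Sundays fall on 2, 9, 16, 23, 30; the last is March 30.
1 November 2025 is a Saturday, so the first Saturday is November 1 and the fourth is November 22.
At the standard offset (UTC−01:00), 08:30 UTC − 1h = 07:30 Lumium standard time.
Daylight saving runs 30 March – 22 November; the standard-time date in Lumium, November 21, 2025, is inside that window, so Lumium is at UTC+00:00.
08:30 UTC + 0h = 08:30 local.

08:30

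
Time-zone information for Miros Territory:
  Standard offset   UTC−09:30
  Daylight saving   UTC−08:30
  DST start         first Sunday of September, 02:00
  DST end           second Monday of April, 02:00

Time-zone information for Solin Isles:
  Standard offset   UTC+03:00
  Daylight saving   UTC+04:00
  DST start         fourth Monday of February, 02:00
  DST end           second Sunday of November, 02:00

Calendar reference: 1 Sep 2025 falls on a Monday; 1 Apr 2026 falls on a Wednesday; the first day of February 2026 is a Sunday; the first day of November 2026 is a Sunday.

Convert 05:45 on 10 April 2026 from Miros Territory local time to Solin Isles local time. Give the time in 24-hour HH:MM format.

1 September 2025 is a Monday, so the first Sunday is September 7.
1 April 2026 is a Wednesday, so the first Monday is April 6 and the second is April 13.
Daylight saving runs 7 September 2025 – 13 April 2026; 10 April 2026 is inside that window, so Miros Territory is at UTC−08:30.
05:45 Miros Territory + 8h30m = 14:15 UTC.
1 February 2026 is a Sunday, so the first Monday is February 2 and the fourth is February 23.
1 November 2026 is a Sunday, so the first Sunday is November 1 and the second is November 8.
At the standard offset (UTC+03:00), 14:15 UTC + 3h = 17:15 Solin Isles standard time.
The standard-time date in Solin Isles, 10 April 2026, lies within the daylight-saving period (23 February – 8 November), so Solin Isles is on daylight time, UTC+04:00.
14:15 UTC + 4h = 18:15 Solin Isles.

18:15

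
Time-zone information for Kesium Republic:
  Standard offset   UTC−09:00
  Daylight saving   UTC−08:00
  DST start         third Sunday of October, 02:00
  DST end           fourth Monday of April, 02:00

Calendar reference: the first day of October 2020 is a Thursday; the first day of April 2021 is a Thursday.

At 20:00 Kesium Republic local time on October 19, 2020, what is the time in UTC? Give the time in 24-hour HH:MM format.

04:00

1 October 2020 is a Thursday, so the first Sunday is October 4 and the third is October 18.
1 April 2021 is a Thursday, so the first Monday is April 5 and the fourth is April 26.
Daylight saving runs 18 October 2020 – 26 April 2021; October 19, 2020 is inside that window, so Kesium Republic is at UTC−08:00.
20:00 local + 8h = 04:00 UTC (rolling into the next day, 20 October 2020).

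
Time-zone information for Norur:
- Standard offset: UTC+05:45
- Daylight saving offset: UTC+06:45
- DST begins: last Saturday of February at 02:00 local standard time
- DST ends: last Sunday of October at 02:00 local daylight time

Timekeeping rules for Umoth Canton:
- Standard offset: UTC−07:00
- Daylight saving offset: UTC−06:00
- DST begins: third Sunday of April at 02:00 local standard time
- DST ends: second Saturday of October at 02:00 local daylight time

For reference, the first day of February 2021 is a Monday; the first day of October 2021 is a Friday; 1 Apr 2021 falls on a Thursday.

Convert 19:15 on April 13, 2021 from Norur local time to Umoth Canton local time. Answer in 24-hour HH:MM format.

05:30

1 February 2021 is a Monday, so Saturdays fall on 6, 13, 20, 27; the last is February 27.
1 October 2021 is a Friday, so Sundays fall on 3, 10, 17, 24, 31; the last is October 31.
Daylight saving runs 27 February – 31 October; April 13, 2021 is inside that window, so Norur is at UTC+06:45.
19:15 Norur − 6h45m = 12:30 UTC.
1 April 2021 is a Thursday, so the first Sunday is April 4 and the third is April 18.
1 October 2021 is a Friday, so the first Saturday is October 2 and the second is October 9.
At the standard offset (UTC−07:00), 12:30 UTC − 7h = 05:30 Umoth Canton standard time.
Daylight saving runs 18 April – 9 October; the standard-time date in Umoth Canton, April 13, 2021, is outside that window, so Umoth Canton is on standard time at UTC−07:00.
12:30 UTC − 7h = 05:30 Umoth Canton.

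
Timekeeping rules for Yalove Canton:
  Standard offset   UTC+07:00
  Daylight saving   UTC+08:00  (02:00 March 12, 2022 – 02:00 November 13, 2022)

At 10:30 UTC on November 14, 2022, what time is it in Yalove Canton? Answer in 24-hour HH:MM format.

17:30

At the standard offset (UTC+07:00), 10:30 UTC + 7h = 17:30 Yalove Canton standard time.
Daylight saving runs 12 March – 13 November; the standard-time date in Yalove Canton, November 14, 2022, is outside that window, so Yalove Canton is on standard time at UTC+07:00.
10:30 UTC + 7h = 17:30 local.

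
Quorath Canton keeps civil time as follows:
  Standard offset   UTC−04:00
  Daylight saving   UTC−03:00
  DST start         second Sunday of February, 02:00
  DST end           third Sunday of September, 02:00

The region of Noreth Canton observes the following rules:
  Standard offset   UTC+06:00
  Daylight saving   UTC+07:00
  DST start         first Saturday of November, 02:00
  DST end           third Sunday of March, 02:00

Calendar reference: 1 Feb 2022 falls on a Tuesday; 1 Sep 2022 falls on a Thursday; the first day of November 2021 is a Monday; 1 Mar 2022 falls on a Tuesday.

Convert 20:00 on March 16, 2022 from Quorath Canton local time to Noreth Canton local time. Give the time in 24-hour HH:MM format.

06:00

1 February 2022 is a Tuesday, so the first Sunday is February 6 and the second is February 13.
1 September 2022 is a Thursday, so the first Sunday is September 4 and the third is September 18.
March 16, 2022 falls between 13 February and 18 September, so daylight saving is in effect and Quorath Canton is at UTC−03:00.
20:00 Quorath Canton + 3h = 23:00 UTC.
1 November 2021 is a Monday, so the first Saturday is November 6.
1 March 2022 is a Tuesday, so the first Sunday is March 6 and the third is March 20.
At the standard offset (UTC+06:00), 23:00 UTC + 6h = 05:00 Noreth Canton standard time (rolling into the next day, 17 March 2022).
Daylight saving runs 6 November 2021 – 20 March 2022; the standard-time date in Noreth Canton, March 17, 2022, is inside that window, so Noreth Canton is at UTC+07:00.
23:00 UTC + 7h = 06:00 Noreth Canton (rolling into the next day, 17 March 2022).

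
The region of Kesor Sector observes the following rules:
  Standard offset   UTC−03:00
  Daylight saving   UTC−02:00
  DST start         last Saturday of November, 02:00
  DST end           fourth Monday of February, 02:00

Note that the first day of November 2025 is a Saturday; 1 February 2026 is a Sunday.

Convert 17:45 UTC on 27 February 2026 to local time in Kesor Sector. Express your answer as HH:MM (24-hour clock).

1 November 2025 is a Saturday, so Saturdays fall on 1, 8, 15, 22, 29; the last is November 29.
1 February 2026 is a Sunday, so the first Monday is February 2 and the fourth is February 23.
At the standard offset (UTC−03:00), 17:45 UTC − 3h = 14:45 Kesor Sector standard time.
The standard-time date in Kesor Sector, 27 February 2026, is outside the daylight-saving period (29 November 2025 – 23 February 2026), so Kesor Sector is on standard time, UTC−03:00.
17:45 UTC − 3h = 14:45 local.

14:45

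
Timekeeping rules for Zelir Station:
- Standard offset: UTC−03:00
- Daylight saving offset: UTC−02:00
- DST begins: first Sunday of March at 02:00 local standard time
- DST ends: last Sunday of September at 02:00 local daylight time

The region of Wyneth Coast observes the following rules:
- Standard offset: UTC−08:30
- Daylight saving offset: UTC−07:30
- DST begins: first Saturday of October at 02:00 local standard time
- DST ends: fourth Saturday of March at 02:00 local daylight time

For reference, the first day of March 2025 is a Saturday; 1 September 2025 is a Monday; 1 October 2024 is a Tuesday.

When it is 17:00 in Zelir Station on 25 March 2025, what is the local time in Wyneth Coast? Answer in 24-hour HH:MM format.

1 March 2025 is a Saturday, so the first Sunday is March 2.
1 September 2025 is a Monday, so Sundays fall on 7, 14, 21, 28; the last is September 28.
Daylight saving runs 2 March – 28 September; 25 March 2025 is inside that window, so Zelir Station is at UTC−02:00.
17:00 Zelir Station + 2h = 19:00 UTC.
1 October 2024 is a Tuesday, so the first Saturday is October 5.
1 March 2025 is a Saturday, so the first Saturday is March 1 and the fourth is March 22.
At the standard offset (UTC−08:30), 19:00 UTC − 8h30m = 10:30 Wyneth Coast standard time.
The standard-time date in Wyneth Coast, 25 March 2025, does not fall between 5 October 2024 and 22 March 2025, so daylight saving is not in effect and Wyneth Coast is at UTC−08:30.
19:00 UTC − 8h30m = 10:30 Wyneth Coast.

10:30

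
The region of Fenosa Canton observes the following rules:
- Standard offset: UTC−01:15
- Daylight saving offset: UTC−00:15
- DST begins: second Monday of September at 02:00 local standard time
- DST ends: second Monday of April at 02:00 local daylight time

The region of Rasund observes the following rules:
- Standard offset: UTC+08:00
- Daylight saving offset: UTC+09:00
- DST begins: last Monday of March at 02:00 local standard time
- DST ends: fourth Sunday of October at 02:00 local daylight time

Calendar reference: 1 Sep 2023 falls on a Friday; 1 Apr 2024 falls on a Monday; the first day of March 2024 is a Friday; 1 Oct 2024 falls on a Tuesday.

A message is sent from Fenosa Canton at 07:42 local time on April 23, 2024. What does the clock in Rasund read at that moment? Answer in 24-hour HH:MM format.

1 September 2023 is a Friday, so the first Monday is September 4 and the second is September 11.
1 April 2024 is a Monday, so the first Monday is April 1 and the second is April 8.
April 23, 2024 is outside the daylight-saving period (11 September 2023 – 8 April 2024), so Fenosa Canton is on standard time, UTC−01:15.
07:42 Fenosa Canton + 1h15m = 08:57 UTC.
1 March 2024 is a Friday, so Mondays fall on 4, 11, 18, 25; the last is March 25.
1 October 2024 is a Tuesday, so the first Sunday is October 6 and the fourth is October 27.
At the standard offset (UTC+08:00), 08:57 UTC + 8h = 16:57 Rasund standard time.
The standard-time date in Rasund, April 23, 2024, falls between 25 March and 27 October, so daylight saving is in effect and Rasund is at UTC+09:00.
08:57 UTC + 9h = 17:57 Rasund.

17:57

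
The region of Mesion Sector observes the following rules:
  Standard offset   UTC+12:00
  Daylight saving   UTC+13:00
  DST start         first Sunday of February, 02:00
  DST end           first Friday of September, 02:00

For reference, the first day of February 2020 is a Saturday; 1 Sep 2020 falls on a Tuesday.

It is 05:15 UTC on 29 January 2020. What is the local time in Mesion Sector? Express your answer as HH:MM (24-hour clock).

17:15

1 February 2020 is a Saturday, so the first Sunday is February 2.
1 September 2020 is a Tuesday, so the first Friday is September 4.
At the standard offset (UTC+12:00), 05:15 UTC + 12h = 17:15 Mesion Sector standard time.
The standard-time date in Mesion Sector, 29 January 2020, does not fall between 2 February and 4 September, so daylight saving is not in effect and Mesion Sector is at UTC+12:00.
05:15 UTC + 12h = 17:15 local.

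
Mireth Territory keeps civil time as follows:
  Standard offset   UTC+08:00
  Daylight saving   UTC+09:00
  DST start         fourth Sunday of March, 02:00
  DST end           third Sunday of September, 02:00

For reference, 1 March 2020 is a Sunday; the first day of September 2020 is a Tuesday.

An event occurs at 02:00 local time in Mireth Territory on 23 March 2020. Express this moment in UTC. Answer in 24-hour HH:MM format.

17:00

1 March 2020 is a Sunday, so the first Sunday is March 1 and the fourth is March 22.
1 September 2020 is a Tuesday, so the first Sunday is September 6 and the third is September 20.
Daylight saving runs 22 March – 20 September; 23 March 2020 is inside that window, so Mireth Territory is at UTC+09:00.
02:00 local − 9h = 17:00 UTC (rolling into the previous day, 22 March 2020).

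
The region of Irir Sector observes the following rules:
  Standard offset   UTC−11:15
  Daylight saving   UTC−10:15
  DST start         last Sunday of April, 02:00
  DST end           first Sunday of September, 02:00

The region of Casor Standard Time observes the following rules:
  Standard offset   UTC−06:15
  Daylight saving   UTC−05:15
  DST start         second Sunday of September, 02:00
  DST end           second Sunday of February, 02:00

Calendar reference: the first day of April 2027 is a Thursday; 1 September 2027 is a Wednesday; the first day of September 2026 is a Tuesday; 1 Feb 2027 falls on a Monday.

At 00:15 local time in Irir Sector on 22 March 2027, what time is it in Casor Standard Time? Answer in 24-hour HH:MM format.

05:15

1 April 2027 is a Thursday, so Sundays fall on 4, 11, 18, 25; the last is April 25.
1 September 2027 is a Wednesday, so the first Sunday is September 5.
22 March 2027 does not fall between 25 April and 5 September, so daylight saving is not in effect and Irir Sector is at UTC−11:15.
00:15 Irir Sector + 11h15m = 11:30 UTC.
1 September 2026 is a Tuesday, so the first Sunday is September 6 and the second is September 13.
1 February 2027 is a Monday, so the first Sunday is February 7 and the second is February 14.
At the standard offset (UTC−06:15), 11:30 UTC − 6h15m = 05:15 Casor Standard Time standard time.
The standard-time date in Casor Standard Time, 22 March 2027, is outside the daylight-saving period (13 September 2026 – 14 February 2027), so Casor Standard Time is on standard time, UTC−06:15.
11:30 UTC − 6h15m = 05:15 Casor Standard Time.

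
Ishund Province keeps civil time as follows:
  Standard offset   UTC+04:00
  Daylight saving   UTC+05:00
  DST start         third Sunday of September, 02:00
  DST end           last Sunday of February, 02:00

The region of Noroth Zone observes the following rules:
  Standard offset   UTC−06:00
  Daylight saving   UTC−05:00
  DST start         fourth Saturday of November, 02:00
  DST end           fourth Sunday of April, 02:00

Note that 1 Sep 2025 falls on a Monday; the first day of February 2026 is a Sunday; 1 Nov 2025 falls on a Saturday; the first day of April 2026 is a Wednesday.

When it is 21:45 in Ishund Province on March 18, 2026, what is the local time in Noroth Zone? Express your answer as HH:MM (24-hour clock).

1 September 2025 is a Monday, so the first Sunday is September 7 and the third is September 21.
1 February 2026 is a Sunday, so Sundays fall on 1, 8, 15, 22; the last is February 22.
Daylight saving runs 21 September 2025 – 22 February 2026; March 18, 2026 is outside that window, so Ishund Province is on standard time at UTC+04:00.
21:45 Ishund Province − 4h = 17:45 UTC.
1 November 2025 is a Saturday, so the first Saturday is November 1 and the fourth is November 22.
1 April 2026 is a Wednesday, so the first Sunday is April 5 and the fourth is April 26.
At the standard offset (UTC−06:00), 17:45 UTC − 6h = 11:45 Noroth Zone standard time.
The standard-time date in Noroth Zone, March 18, 2026, falls between 22 November 2025 and 26 April 2026, so daylight saving is in effect and Noroth Zone is at UTC−05:00.
17:45 UTC − 5h = 12:45 Noroth Zone.

12:45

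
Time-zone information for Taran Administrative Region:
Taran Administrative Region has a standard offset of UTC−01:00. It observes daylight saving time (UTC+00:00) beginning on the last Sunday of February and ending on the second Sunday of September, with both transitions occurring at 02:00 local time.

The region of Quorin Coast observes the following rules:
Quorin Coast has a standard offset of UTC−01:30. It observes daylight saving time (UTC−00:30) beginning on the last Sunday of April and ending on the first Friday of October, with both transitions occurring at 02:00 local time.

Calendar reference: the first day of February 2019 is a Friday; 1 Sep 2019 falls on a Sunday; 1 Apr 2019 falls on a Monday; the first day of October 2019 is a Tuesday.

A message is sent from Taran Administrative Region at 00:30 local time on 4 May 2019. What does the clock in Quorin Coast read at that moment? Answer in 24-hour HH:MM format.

1 February 2019 is a Friday, so Sundays fall on 3, 10, 17, 24; the last is February 24.
1 September 2019 is a Sunday, so the first Sunday is September 1 and the second is September 8.
Daylight saving runs 24 February – 8 September; 4 May 2019 is inside that window, so Taran Administrative Region is at UTC+00:00.
00:30 Taran Administrative Region − 0h = 00:30 UTC.
1 April 2019 is a Monday, so Sundays fall on 7, 14, 21, 28; the last is April 28.
1 October 2019 is a Tuesday, so the first Friday is October 4.
At the standard offset (UTC−01:30), 00:30 UTC − 1h30m = 23:00 Quorin Coast standard time (rolling into the previous day, 3 May 2019).
The standard-time date in Quorin Coast, 3 May 2019, lies within the daylight-saving period (28 April – 4 October), so Quorin Coast is on daylight time, UTC−00:30.
00:30 UTC − 0h30m = 00:00 Quorin Coast.

00:00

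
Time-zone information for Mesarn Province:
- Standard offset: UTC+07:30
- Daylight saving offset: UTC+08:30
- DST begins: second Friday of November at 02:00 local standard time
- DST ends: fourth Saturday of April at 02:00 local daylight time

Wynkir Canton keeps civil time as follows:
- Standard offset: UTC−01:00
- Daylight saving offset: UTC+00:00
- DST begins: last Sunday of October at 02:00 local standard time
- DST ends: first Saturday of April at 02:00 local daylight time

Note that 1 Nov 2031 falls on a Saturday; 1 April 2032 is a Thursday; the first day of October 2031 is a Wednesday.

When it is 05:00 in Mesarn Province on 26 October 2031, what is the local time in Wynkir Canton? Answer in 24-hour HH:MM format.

20:30

1 November 2031 is a Saturday, so the first Friday is November 7 and the second is November 14.
1 April 2032 is a Thursday, so the first Saturday is April 3 and the fourth is April 24.
26 October 2031 is outside the daylight-saving period (14 November 2031 – 24 April 2032), so Mesarn Province is on standard time, UTC+07:30.
05:00 Mesarn Province − 7h30m = 21:30 UTC (rolling into the previous day, 25 October 2031).
1 October 2031 is a Wednesday, so Sundays fall on 5, 12, 19, 26; the last is October 26.
1 April 2032 is a Thursday, so the first Saturday is April 3.
At the standard offset (UTC−01:00), 21:30 UTC − 1h = 20:30 Wynkir Canton standard time.
The standard-time date in Wynkir Canton, 25 October 2031, is outside the daylight-saving period (26 October 2031 – 3 April 2032), so Wynkir Canton is on standard time, UTC−01:00.
21:30 UTC − 1h = 20:30 Wynkir Canton.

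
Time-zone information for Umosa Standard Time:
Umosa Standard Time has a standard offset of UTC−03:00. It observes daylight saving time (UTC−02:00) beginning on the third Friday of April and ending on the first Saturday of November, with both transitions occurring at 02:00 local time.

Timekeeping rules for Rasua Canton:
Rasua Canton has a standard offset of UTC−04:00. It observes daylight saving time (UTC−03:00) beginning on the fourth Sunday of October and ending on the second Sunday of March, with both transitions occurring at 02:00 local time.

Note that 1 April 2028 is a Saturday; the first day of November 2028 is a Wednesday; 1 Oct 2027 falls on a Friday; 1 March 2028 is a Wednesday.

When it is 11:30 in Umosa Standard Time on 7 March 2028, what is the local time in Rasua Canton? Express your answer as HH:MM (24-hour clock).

11:30

1 April 2028 is a Saturday, so the first Friday is April 7 and the third is April 21.
1 November 2028 is a Wednesday, so the first Saturday is November 4.
7 March 2028 does not fall between 21 April and 4 November, so daylight saving is not in effect and Umosa Standard Time is at UTC−03:00.
11:30 Umosa Standard Time + 3h = 14:30 UTC.
1 October 2027 is a Friday, so the first Sunday is October 3 and the fourth is October 24.
1 March 2028 is a Wednesday, so the first Sunday is March 5 and the second is March 12.
At the standard offset (UTC−04:00), 14:30 UTC − 4h = 10:30 Rasua Canton standard time.
The standard-time date in Rasua Canton, 7 March 2028, lies within the daylight-saving period (24 October 2027 – 12 March 2028), so Rasua Canton is on daylight time, UTC−03:00.
14:30 UTC − 3h = 11:30 Rasua Canton.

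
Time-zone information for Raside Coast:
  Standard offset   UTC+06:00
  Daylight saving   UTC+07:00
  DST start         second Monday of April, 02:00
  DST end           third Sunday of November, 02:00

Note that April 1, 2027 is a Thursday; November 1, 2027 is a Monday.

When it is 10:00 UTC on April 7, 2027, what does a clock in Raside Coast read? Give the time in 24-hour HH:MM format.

16:00

1 April 2027 is a Thursday, so the first Monday is April 5 and the second is April 12.
1 November 2027 is a Monday, so the first Sunday is November 7 and the third is November 21.
At the standard offset (UTC+06:00), 10:00 UTC + 6h = 16:00 Raside Coast standard time.
The standard-time date in Raside Coast, April 7, 2027, is outside the daylight-saving period (12 April – 21 November), so Raside Coast is on standard time, UTC+06:00.
10:00 UTC + 6h = 16:00 local.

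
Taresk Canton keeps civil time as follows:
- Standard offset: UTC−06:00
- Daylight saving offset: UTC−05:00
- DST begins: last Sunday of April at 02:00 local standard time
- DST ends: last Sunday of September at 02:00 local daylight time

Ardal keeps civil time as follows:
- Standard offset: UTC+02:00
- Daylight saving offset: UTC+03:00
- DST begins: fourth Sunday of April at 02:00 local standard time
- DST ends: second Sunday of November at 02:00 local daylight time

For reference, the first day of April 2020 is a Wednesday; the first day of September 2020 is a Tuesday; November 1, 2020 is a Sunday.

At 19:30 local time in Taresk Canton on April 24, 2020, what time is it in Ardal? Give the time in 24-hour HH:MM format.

03:30

1 April 2020 is a Wednesday, so Sundays fall on 5, 12, 19, 26; the last is April 26.
1 September 2020 is a Tuesday, so Sundays fall on 6, 13, 20, 27; the last is September 27.
April 24, 2020 does not fall between 26 April and 27 September, so daylight saving is not in effect and Taresk Canton is at UTC−06:00.
19:30 Taresk Canton + 6h = 01:30 UTC (rolling into the next day, 25 April 2020).
1 April 2020 is a Wednesday, so the first Sunday is April 5 and the fourth is April 26.
1 November 2020 is a Sunday, so the first Sunday is November 1 and the second is November 8.
At the standard offset (UTC+02:00), 01:30 UTC + 2h = 03:30 Ardal standard time.
Daylight saving runs 26 April – 8 November; the standard-time date in Ardal, April 25, 2020, is outside that window, so Ardal is on standard time at UTC+02:00.
01:30 UTC + 2h = 03:30 Ardal.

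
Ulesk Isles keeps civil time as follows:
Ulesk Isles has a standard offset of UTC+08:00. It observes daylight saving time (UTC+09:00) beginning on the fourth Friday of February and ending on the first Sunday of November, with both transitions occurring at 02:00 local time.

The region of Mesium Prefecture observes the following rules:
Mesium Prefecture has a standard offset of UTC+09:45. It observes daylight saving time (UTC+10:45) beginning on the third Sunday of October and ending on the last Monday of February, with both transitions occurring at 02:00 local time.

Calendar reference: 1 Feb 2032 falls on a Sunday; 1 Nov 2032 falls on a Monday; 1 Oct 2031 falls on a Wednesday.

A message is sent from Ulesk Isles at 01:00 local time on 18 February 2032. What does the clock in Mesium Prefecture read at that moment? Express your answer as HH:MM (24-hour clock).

1 February 2032 is a Sunday, so the first Friday is February 6 and the fourth is February 27.
1 November 2032 is a Monday, so the first Sunday is November 7.
Daylight saving runs 27 February – 7 November; 18 February 2032 is outside that window, so Ulesk Isles is on standard time at UTC+08:00.
01:00 Ulesk Isles − 8h = 17:00 UTC (rolling into the previous day, 17 February 2032).
1 October 2031 is a Wednesday, so the first Sunday is October 5 and the third is October 19.
1 February 2032 is a Sunday, so Mondays fall on 2, 9, 16, 23; the last is February 23.
At the standard offset (UTC+09:45), 17:00 UTC + 9h45m = 02:45 Mesium Prefecture standard time (rolling into the next day, 18 February 2032).
The standard-time date in Mesium Prefecture, 18 February 2032, falls between 19 October 2031 and 23 February 2032, so daylight saving is in effect and Mesium Prefecture is at UTC+10:45.
17:00 UTC + 10h45m = 03:45 Mesium Prefecture (rolling into the next day, 18 February 2032).

03:45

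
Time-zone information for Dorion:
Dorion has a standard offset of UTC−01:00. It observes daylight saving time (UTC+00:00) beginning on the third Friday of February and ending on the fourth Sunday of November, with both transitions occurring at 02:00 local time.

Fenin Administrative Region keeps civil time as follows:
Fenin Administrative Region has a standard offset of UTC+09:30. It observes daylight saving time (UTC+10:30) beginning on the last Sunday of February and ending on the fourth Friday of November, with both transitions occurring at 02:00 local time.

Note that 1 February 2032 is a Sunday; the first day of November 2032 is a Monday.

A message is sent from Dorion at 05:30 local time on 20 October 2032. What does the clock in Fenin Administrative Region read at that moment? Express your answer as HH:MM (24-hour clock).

16:00

1 February 2032 is a Sunday, so the first Friday is February 6 and the third is February 20.
1 November 2032 is a Monday, so the first Sunday is November 7 and the fourth is November 28.
Daylight saving runs 20 February – 28 November; 20 October 2032 is inside that window, so Dorion is at UTC+00:00.
05:30 Dorion − 0h = 05:30 UTC.
1 February 2032 is a Sunday, so Sundays fall on 1, 8, 15, 22, 29; the last is February 29.
1 November 2032 is a Monday, so the first Friday is November 5 and the fourth is November 26.
At the standard offset (UTC+09:30), 05:30 UTC + 9h30m = 15:00 Fenin Administrative Region standard time.
Daylight saving runs 29 February – 26 November; the standard-time date in Fenin Administrative Region, 20 October 2032, is inside that window, so Fenin Administrative Region is at UTC+10:30.
05:30 UTC + 10h30m = 16:00 Fenin Administrative Region.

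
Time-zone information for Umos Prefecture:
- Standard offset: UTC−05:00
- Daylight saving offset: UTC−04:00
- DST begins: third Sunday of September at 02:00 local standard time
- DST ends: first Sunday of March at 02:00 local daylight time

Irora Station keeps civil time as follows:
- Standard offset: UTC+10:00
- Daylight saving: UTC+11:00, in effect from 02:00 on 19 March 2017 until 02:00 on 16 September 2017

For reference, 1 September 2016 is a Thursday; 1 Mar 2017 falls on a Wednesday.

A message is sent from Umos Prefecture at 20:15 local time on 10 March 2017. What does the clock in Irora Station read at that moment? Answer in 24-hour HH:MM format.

11:15

1 September 2016 is a Thursday, so the first Sunday is September 4 and the third is September 18.
1 March 2017 is a Wednesday, so the first Sunday is March 5.
Daylight saving runs 18 September 2016 – 5 March 2017; 10 March 2017 is outside that window, so Umos Prefecture is on standard time at UTC−05:00.
20:15 Umos Prefecture + 5h = 01:15 UTC (rolling into the next day, 11 March 2017).
At the standard offset (UTC+10:00), 01:15 UTC + 10h = 11:15 Irora Station standard time.
The standard-time date in Irora Station, 11 March 2017, is outside the daylight-saving period (19 March – 16 September), so Irora Station is on standard time, UTC+10:00.
01:15 UTC + 10h = 11:15 Irora Station.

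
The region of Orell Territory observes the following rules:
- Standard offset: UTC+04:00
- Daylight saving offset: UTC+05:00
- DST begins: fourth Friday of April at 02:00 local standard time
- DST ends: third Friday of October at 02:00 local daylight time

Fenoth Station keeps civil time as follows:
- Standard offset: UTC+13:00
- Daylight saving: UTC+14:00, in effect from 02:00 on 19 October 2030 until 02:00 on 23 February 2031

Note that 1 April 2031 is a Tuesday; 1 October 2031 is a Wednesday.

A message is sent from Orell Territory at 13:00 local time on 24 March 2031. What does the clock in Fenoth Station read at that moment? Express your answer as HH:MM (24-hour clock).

22:00

1 April 2031 is a Tuesday, so the first Friday is April 4 and the fourth is April 25.
1 October 2031 is a Wednesday, so the first Friday is October 3 and the third is October 17.
24 March 2031 does not fall between 25 April and 17 October, so daylight saving is not in effect and Orell Territory is at UTC+04:00.
13:00 Orell Territory − 4h = 09:00 UTC.
At the standard offset (UTC+13:00), 09:00 UTC + 13h = 22:00 Fenoth Station standard time.
The standard-time date in Fenoth Station, 24 March 2031, does not fall between 19 October 2030 and 23 February 2031, so daylight saving is not in effect and Fenoth Station is at UTC+13:00.
09:00 UTC + 13h = 22:00 Fenoth Station.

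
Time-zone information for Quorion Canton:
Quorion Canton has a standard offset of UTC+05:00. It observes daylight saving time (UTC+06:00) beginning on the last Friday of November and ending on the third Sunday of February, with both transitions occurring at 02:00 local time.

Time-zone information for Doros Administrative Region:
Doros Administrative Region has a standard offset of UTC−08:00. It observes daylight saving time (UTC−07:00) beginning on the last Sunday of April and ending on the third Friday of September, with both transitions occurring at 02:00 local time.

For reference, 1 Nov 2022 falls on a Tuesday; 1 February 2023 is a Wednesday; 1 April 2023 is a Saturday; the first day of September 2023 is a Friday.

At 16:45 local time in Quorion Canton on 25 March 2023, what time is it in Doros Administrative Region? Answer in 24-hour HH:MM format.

03:45

1 November 2022 is a Tuesday, so Fridays fall on 4, 11, 18, 25; the last is November 25.
1 February 2023 is a Wednesday, so the first Sunday is February 5 and the third is February 19.
25 March 2023 is outside the daylight-saving period (25 November 2022 – 19 February 2023), so Quorion Canton is on standard time, UTC+05:00.
16:45 Quorion Canton − 5h = 11:45 UTC.
1 April 2023 is a Saturday, so Sundays fall on 2, 9, 16, 23, 30; the last is April 30.
1 September 2023 is a Friday, so the first Friday is September 1 and the third is September 15.
At the standard offset (UTC−08:00), 11:45 UTC − 8h = 03:45 Doros Administrative Region standard time.
Daylight saving runs 30 April – 15 September; the standard-time date in Doros Administrative Region, 25 March 2023, is outside that window, so Doros Administrative Region is on standard time at UTC−08:00.
11:45 UTC − 8h = 03:45 Doros Administrative Region.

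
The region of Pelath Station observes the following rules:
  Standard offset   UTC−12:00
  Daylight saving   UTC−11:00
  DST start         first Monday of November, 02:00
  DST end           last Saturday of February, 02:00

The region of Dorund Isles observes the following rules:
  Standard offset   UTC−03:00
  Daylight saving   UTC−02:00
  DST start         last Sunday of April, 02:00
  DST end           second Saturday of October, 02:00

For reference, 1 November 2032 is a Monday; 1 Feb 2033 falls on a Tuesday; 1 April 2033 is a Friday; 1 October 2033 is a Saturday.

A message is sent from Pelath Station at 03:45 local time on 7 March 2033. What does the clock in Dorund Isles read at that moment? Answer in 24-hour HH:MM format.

12:45

1 November 2032 is a Monday, so the first Monday is November 1.
1 February 2033 is a Tuesday, so Saturdays fall on 5, 12, 19, 26; the last is February 26.
Daylight saving runs 1 November 2032 – 26 February 2033; 7 March 2033 is outside that window, so Pelath Station is on standard time at UTC−12:00.
03:45 Pelath Station + 12h = 15:45 UTC.
1 April 2033 is a Friday, so Sundays fall on 3, 10, 17, 24; the last is April 24.
1 October 2033 is a Saturday, so the first Saturday is October 1 and the second is October 8.
At the standard offset (UTC−03:00), 15:45 UTC − 3h = 12:45 Dorund Isles standard time.
Daylight saving runs 24 April – 8 October; the standard-time date in Dorund Isles, 7 March 2033, is outside that window, so Dorund Isles is on standard time at UTC−03:00.
15:45 UTC − 3h = 12:45 Dorund Isles.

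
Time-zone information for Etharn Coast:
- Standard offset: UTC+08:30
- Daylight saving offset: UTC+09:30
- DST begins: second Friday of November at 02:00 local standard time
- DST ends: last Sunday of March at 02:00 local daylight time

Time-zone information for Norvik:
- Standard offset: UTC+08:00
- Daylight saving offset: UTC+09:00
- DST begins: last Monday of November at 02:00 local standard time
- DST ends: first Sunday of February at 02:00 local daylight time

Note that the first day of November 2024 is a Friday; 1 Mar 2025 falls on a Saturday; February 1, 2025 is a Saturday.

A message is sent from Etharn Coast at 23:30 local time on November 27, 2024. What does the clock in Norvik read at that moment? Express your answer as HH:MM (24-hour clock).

23:00

1 November 2024 is a Friday, so the first Friday is November 1 and the second is November 8.
1 March 2025 is a Saturday, so Sundays fall on 2, 9, 16, 23, 30; the last is March 30.
November 27, 2024 falls between 8 November 2024 and 30 March 2025, so daylight saving is in effect and Etharn Coast is at UTC+09:30.
23:30 Etharn Coast − 9h30m = 14:00 UTC.
1 November 2024 is a Friday, so Mondays fall on 4, 11, 18, 25; the last is November 25.
1 February 2025 is a Saturday, so the first Sunday is February 2.
At the standard offset (UTC+08:00), 14:00 UTC + 8h = 22:00 Norvik standard time.
The standard-time date in Norvik, November 27, 2024, lies within the daylight-saving period (25 November 2024 – 2 February 2025), so Norvik is on daylight time, UTC+09:00.
14:00 UTC + 9h = 23:00 Norvik.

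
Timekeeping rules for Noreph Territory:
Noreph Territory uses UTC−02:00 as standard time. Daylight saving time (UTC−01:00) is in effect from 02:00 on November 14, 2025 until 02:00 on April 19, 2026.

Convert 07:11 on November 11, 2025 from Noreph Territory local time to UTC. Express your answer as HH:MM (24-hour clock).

09:11

November 11, 2025 is outside the daylight-saving period (14 November 2025 – 19 April 2026), so Noreph Territory is on standard time, UTC−02:00.
07:11 local + 2h = 09:11 UTC.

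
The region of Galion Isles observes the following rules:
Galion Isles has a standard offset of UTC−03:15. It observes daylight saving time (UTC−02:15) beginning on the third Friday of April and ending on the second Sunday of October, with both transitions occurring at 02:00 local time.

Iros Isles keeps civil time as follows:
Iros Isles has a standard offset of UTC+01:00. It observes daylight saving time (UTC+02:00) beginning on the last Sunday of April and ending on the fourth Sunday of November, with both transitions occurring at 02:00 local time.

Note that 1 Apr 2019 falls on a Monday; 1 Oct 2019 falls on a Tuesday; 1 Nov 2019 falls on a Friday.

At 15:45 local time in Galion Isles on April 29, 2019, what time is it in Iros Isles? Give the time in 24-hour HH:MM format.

1 April 2019 is a Monday, so the first Friday is April 5 and the third is April 19.
1 October 2019 is a Tuesday, so the first Sunday is October 6 and the second is October 13.
April 29, 2019 lies within the daylight-saving period (19 April – 13 October), so Galion Isles is on daylight time, UTC−02:15.
15:45 Galion Isles + 2h15m = 18:00 UTC.
1 April 2019 is a Monday, so Sundays fall on 7, 14, 21, 28; the last is April 28.
1 November 2019 is a Friday, so the first Sunday is November 3 and the fourth is November 24.
At the standard offset (UTC+01:00), 18:00 UTC + 1h = 19:00 Iros Isles standard time.
The standard-time date in Iros Isles, April 29, 2019, lies within the daylight-saving period (28 April – 24 November), so Iros Isles is on daylight time, UTC+02:00.
18:00 UTC + 2h = 20:00 Iros Isles.

20:00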